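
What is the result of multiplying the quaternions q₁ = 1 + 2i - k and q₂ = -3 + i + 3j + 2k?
-3 - 2i - 2j + 11k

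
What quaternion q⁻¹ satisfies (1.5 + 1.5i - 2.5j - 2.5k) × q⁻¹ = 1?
0.0882 - 0.0882i + 0.1471j + 0.1471k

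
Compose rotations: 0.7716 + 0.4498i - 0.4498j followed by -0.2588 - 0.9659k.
-0.1997 - 0.5509i - 0.3181j - 0.7453k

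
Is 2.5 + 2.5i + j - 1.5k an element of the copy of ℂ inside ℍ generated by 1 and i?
No. The quaternion 2.5 + 2.5i + j - 1.5k has j-coefficient y = 1 and k-coefficient z = -1.5, not both zero, so it does not lie in the complex subalgebra spanned by 1 and i.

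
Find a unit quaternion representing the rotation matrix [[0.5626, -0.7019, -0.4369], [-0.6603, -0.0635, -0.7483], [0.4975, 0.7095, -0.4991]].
0.5 + 0.7289i - 0.4672j + 0.0208k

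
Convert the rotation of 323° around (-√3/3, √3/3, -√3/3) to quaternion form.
-0.9483 - 0.1832i + 0.1832j - 0.1832k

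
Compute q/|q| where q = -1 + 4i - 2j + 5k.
-0.1474 + 0.5898i - 0.2949j + 0.7372k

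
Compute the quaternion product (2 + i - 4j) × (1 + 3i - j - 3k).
-5 + 19i - 3j + 5k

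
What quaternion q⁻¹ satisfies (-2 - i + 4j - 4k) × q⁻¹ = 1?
-0.0541 + 0.027i - 0.1081j + 0.1081k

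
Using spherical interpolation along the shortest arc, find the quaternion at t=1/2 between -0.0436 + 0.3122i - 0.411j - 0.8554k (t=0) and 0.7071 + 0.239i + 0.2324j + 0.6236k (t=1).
-0.4216 + 0.0411i - 0.3614j - 0.8306k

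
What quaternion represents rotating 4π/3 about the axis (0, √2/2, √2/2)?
-0.5 + 0.6124j + 0.6124k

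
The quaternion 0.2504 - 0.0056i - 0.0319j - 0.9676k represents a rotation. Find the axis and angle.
axis = (-0.0058, -0.0329, -0.9994), θ = 151°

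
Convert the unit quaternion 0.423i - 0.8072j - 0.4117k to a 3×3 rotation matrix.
[[-0.6421, -0.6829, -0.3483], [-0.6829, 0.3031, 0.6646], [-0.3483, 0.6646, -0.661]]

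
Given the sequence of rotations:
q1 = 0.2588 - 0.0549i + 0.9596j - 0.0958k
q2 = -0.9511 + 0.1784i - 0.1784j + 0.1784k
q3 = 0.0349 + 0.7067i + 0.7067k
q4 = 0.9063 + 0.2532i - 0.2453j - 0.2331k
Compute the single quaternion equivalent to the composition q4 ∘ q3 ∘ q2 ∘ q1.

q2 · q1 = -0.0481 - 0.0557i - 0.9515j + 0.2987k
q3 · q2 · q1 = -0.1734 + 0.6365i - 0.2837j - 0.696k
q4 · q3 · q2 · q1 = -0.5501 + 0.6376i - 0.1867j - 0.5061k
-0.5501 + 0.6376i - 0.1867j - 0.5061k


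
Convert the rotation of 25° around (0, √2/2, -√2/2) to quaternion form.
0.9763 + 0.153j - 0.153k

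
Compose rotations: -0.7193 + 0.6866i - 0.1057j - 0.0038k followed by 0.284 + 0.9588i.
-0.8626 - 0.4947i - 0.0264j - 0.1024k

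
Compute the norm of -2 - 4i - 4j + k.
√37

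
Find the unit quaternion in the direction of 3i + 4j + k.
0.5883i + 0.7845j + 0.1961k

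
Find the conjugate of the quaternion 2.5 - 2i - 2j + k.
2.5 + 2i + 2j - k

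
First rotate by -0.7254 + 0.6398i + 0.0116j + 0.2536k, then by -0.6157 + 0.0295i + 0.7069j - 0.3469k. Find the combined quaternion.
0.5075 - 0.232i - 0.7494j - 0.3564k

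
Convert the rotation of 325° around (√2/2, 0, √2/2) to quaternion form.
-0.9537 + 0.2126i + 0.2126k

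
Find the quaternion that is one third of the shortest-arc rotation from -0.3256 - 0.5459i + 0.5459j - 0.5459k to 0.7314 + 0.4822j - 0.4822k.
0.0598 - 0.4291i + 0.6373j - 0.6373k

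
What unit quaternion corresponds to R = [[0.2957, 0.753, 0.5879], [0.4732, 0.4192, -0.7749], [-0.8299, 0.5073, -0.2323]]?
0.6088 + 0.5265i + 0.5822j - 0.1149k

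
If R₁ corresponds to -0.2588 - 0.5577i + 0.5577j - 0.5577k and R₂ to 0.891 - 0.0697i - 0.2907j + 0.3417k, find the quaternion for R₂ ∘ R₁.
0.0832 - 0.5073i + 0.3427j - 0.7863k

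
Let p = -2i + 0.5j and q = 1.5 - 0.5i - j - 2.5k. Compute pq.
-0.5 - 4.25i - 4.25j + 2.25k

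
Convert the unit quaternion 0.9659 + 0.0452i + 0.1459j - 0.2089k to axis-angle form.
axis = (0.1747, 0.5638, -0.8072), θ = π/6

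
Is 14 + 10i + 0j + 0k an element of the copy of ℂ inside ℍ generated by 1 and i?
Yes. The quaternion 14 + 10i has j- and k-coefficients y = z = 0, so it lies in the complex subalgebra spanned by 1 and i.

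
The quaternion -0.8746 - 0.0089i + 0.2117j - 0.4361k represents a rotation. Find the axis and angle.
axis = (-0.0184, 0.4366, -0.8995), θ = 302°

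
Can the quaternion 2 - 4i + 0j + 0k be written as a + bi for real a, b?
Yes. The quaternion 2 - 4i has j- and k-coefficients y = z = 0, so it lies in the complex subalgebra spanned by 1 and i.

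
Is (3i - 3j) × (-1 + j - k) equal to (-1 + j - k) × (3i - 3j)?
No: pq = 3 + 6j + 3k ≠ 3 - 6i - 3k = qp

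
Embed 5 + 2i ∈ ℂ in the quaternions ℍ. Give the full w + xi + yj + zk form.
5 + 2i + 0j + 0k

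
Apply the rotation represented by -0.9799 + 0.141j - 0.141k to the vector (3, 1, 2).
(1.932, 1.71, 2.71)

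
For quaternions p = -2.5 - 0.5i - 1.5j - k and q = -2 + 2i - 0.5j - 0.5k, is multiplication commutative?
No: pq = 4.75 - 3.75i + 2j + 6.5k ≠ 4.75 - 4.25i + 6.5j = qp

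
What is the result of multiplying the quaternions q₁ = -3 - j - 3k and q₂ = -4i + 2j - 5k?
-13 + 23i + 6j + 11k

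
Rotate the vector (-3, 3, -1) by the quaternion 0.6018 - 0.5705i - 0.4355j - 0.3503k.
(1.754, -0.907, -3.886)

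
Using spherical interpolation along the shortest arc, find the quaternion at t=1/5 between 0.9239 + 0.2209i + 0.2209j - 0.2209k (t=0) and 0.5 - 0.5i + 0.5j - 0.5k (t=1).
0.9002 + 0.0708i + 0.3039j - 0.3039k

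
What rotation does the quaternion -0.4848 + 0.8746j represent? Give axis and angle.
axis = (0, 1, 0), θ = 238°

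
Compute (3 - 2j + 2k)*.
3 + 2j - 2k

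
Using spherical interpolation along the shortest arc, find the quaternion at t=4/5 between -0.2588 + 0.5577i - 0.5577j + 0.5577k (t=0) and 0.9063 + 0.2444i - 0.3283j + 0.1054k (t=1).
0.759 + 0.3832i - 0.4602j + 0.2555k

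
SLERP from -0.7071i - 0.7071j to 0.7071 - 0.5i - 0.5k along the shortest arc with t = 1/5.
0.1811 - 0.7505i - 0.6225j - 0.128k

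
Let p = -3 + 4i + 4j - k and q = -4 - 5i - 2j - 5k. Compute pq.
35 - 23i + 15j + 31k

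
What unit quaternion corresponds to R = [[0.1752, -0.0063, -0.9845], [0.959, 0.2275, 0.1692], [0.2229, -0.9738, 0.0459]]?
0.6018 - 0.4748i - 0.5016j + 0.401k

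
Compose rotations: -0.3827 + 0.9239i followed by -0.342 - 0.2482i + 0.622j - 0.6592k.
0.3602 - 0.221i - 0.8471j - 0.3224k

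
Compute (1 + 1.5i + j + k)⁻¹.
0.1905 - 0.2857i - 0.1905j - 0.1905k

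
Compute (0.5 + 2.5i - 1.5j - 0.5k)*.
0.5 - 2.5i + 1.5j + 0.5k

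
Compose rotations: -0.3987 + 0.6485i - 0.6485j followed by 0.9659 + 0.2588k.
-0.3851 + 0.7942i - 0.4586j - 0.1032k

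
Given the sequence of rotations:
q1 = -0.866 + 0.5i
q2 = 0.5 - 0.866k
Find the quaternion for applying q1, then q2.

q2 · q1 = -0.433 + 0.25i - 0.433j + 0.75k
-0.433 + 0.25i - 0.433j + 0.75k


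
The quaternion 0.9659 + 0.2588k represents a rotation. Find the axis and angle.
axis = (0, 0, 1), θ = π/6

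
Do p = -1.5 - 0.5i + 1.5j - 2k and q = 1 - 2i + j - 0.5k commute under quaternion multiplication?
No: pq = -5 + 3.75i + 3.75j + 1.25k ≠ -5 + 1.25i - 3.75j - 3.75k = qp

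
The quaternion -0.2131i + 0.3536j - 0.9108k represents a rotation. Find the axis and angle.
axis = (-0.2131, 0.3536, -0.9108), θ = π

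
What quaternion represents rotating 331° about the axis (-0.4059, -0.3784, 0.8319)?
-0.9681 - 0.1016i - 0.0947j + 0.2083k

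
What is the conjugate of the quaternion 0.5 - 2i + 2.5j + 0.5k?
0.5 + 2i - 2.5j - 0.5k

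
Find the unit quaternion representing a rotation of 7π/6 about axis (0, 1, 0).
-0.2588 + 0.9659j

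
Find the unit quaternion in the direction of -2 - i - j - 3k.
-0.5164 - 0.2582i - 0.2582j - 0.7746k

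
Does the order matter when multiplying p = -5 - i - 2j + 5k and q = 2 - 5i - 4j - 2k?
Yes: pq = -13 + 47i - 11j + 14k ≠ -13 - i + 43j + 26k = qp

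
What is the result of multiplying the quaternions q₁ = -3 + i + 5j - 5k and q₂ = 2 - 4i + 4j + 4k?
-2 + 54i + 14j + 2k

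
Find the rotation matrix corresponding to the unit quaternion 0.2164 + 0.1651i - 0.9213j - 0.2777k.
[[-0.8518, -0.184, -0.4904], [-0.4244, 0.7912, 0.4402], [0.307, 0.5831, -0.7521]]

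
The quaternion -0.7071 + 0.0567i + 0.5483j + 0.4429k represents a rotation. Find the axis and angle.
axis = (0.0802, 0.7754, 0.6264), θ = 3π/2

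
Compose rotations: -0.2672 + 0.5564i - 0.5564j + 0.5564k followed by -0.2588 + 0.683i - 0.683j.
-0.6909 - 0.7065i - 0.0535j - 0.144k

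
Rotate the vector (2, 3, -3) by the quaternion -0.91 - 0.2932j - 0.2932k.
(-1.889, 3.036, -3.036)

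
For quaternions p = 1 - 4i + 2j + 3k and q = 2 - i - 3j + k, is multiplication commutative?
No: pq = 1 + 2i + 2j + 21k ≠ 1 - 20i - 7k = qp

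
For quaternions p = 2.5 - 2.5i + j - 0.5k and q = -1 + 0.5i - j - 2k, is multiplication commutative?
No: pq = -1.25 + 1.25i - 8.75j - 2.5k ≠ -1.25 + 6.25i + 1.75j - 6.5k = qp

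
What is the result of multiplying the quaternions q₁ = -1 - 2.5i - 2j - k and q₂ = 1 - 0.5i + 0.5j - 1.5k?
-2.75 + 1.5i - 5.75j - 1.75k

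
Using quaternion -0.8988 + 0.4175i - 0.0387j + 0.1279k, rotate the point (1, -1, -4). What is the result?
(0.061, -3.843, -1.796)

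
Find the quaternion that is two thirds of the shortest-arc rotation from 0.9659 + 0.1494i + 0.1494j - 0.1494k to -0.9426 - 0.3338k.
0.9815 + 0.052i + 0.052j + 0.1766k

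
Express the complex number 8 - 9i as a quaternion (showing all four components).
8 - 9i + 0j + 0k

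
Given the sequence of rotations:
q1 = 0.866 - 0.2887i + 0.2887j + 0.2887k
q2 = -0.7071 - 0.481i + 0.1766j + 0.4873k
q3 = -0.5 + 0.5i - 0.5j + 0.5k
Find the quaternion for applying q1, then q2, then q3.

q2 · q1 = -0.9429 - 0.3021i - 0.053j + 0.13k
q3 · q2 · q1 = 0.531 - 0.3589i + 0.2819j - 0.714k
0.531 - 0.3589i + 0.2819j - 0.714k


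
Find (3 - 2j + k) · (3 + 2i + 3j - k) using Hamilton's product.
16 + 5i + 5j + 4k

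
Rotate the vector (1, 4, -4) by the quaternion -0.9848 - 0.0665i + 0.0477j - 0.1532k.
(0.01, 4.655, -3.367)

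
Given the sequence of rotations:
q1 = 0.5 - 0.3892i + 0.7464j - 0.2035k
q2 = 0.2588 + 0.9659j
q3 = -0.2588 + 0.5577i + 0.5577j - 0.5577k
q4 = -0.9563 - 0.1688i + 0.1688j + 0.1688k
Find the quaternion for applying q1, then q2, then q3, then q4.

q2 · q1 = -0.5915 - 0.2973i + 0.6761j + 0.3233k
q3 · q2 · q1 = 0.1221 + 0.3044i - 0.5194j + 0.7891k
q4 · q3 · q2 · q1 = -0.1109 - 0.0908i + 0.7019j - 0.6977k
-0.1109 - 0.0908i + 0.7019j - 0.6977k


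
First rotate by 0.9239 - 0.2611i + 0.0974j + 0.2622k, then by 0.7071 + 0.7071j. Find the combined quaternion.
0.5844 + 0.0008i + 0.7222j + 0.37k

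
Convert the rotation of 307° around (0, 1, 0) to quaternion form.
-0.8949 + 0.4462j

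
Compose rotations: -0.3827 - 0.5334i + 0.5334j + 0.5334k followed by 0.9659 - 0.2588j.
-0.2316 - 0.6533i + 0.6143j + 0.3772k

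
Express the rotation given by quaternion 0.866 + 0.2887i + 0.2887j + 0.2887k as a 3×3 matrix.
[[0.6666, -0.3333, 0.6667], [0.6667, 0.6666, -0.3333], [-0.3333, 0.6667, 0.6666]]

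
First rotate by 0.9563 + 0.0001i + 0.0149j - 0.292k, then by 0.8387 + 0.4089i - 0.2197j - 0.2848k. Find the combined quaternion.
0.7221 + 0.4595i - 0.0782j - 0.5111k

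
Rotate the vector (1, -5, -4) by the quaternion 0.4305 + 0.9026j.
(-3.738, -5, 1.74)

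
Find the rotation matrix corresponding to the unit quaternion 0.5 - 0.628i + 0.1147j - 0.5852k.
[[0.2888, 0.4411, 0.8497], [-0.7293, -0.4737, 0.4938], [0.6203, -0.7622, 0.1849]]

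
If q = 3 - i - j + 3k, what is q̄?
3 + i + j - 3k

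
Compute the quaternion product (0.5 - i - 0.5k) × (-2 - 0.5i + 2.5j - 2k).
-2.5 + 3i - 0.5j - 2.5k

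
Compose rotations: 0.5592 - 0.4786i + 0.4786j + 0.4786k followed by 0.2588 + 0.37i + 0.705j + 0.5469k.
-0.2774 + 0.1587i + 0.0793j + 0.9442k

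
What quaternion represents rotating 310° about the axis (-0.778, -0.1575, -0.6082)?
-0.9063 - 0.3288i - 0.0666j - 0.257k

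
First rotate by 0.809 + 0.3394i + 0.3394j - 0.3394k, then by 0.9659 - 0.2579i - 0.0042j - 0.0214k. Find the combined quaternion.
0.8631 + 0.1279i + 0.2296j - 0.4312k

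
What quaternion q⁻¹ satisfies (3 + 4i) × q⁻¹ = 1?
0.12 - 0.16i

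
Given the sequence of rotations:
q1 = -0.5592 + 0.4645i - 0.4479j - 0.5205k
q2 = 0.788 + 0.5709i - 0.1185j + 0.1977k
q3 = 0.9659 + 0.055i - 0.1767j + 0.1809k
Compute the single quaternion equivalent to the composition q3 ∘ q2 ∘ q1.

q2 · q1 = -0.656 + 0.197i + 0.1023j - 0.7214k
q3 · q2 · q1 = -0.4959 + 0.2632i + 0.29j - 0.775k
-0.4959 + 0.2632i + 0.29j - 0.775k


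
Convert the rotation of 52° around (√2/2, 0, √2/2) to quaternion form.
0.8988 + 0.31i + 0.31k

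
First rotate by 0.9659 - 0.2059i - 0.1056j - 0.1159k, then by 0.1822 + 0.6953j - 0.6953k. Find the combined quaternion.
0.1688 - 0.1915i + 0.7955j - 0.5495k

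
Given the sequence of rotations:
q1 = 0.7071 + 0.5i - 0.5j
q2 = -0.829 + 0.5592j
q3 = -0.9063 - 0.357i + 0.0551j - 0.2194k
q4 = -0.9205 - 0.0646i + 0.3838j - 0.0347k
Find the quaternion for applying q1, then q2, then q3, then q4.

q2 · q1 = -0.3066 - 0.4145i + 0.8099j - 0.2796k
q3 · q2 · q1 = 0.0239 + 0.6474i - 0.7598j + 0.0544k
q4 · q3 · q2 · q1 = 0.3133 - 0.603i + 0.6896j - 0.2503k
0.3133 - 0.603i + 0.6896j - 0.2503k


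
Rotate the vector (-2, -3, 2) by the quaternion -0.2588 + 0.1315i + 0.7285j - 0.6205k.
(0.971, -3.284, 2.297)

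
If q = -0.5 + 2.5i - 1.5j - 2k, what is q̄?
-0.5 - 2.5i + 1.5j + 2k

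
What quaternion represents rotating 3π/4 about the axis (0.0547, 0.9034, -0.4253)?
0.3827 + 0.0505i + 0.8346j - 0.3929k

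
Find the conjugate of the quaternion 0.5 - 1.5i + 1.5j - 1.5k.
0.5 + 1.5i - 1.5j + 1.5k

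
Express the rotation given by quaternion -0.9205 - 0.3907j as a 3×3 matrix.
[[0.6947, 0, 0.7193], [0, 1, 0], [-0.7193, 0, 0.6947]]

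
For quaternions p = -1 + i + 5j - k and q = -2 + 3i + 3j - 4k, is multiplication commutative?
No: pq = -20 - 22i - 12j - 6k ≠ -20 + 12i - 14j + 18k = qp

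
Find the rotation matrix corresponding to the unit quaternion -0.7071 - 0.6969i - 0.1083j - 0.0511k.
[[0.9713, 0.0787, 0.2244], [0.2232, 0.0234, -0.9745], [-0.0819, 0.9966, 0.0052]]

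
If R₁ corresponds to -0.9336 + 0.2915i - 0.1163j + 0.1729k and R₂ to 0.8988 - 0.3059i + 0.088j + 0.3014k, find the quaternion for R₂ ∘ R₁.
-0.7918 + 0.5979i - 0.0459j - 0.1161k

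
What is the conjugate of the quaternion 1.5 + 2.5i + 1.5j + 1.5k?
1.5 - 2.5i - 1.5j - 1.5k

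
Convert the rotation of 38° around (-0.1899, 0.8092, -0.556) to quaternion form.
0.9455 - 0.0618i + 0.2634j - 0.181k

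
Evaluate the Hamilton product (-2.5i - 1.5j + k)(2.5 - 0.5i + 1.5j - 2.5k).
3.5 - 4i - 10.5j - 2k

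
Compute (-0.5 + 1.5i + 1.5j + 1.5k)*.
-0.5 - 1.5i - 1.5j - 1.5k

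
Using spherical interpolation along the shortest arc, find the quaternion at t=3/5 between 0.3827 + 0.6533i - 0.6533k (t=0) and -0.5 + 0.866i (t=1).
-0.1637 + 0.9324i - 0.3221k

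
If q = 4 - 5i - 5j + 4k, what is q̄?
4 + 5i + 5j - 4k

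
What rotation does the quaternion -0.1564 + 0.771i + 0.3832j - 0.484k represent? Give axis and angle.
axis = (0.7806, 0.388, -0.49), θ = 198°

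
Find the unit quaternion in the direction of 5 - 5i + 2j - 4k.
0.5976 - 0.5976i + 0.239j - 0.4781k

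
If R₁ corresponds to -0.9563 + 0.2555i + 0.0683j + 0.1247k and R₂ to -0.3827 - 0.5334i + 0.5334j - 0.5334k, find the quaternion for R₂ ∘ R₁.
0.5323 + 0.5153i - 0.606j + 0.2897k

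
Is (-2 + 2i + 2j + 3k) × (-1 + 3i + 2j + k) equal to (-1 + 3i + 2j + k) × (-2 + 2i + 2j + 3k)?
No: pq = -11 - 12i + j - 7k ≠ -11 - 4i - 13j - 3k = qp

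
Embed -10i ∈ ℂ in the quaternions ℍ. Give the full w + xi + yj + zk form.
0 - 10i + 0j + 0k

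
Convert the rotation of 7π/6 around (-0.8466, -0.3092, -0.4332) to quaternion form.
-0.2588 - 0.8178i - 0.2987j - 0.4184k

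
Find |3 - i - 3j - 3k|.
√28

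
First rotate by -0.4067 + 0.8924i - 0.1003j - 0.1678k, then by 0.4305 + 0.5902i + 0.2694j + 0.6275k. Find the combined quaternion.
-0.5695 + 0.1619i + 0.5063j - 0.6271k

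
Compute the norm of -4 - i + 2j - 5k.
√46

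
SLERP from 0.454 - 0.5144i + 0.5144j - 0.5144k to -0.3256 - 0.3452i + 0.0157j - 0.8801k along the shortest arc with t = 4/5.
-0.1704 - 0.4207i + 0.1375j - 0.8804k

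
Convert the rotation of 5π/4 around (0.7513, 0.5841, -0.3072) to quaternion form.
-0.3827 + 0.6941i + 0.5396j - 0.2838k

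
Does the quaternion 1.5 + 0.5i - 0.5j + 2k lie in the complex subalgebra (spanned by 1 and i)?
No. The quaternion 1.5 + 0.5i - 0.5j + 2k has j-coefficient y = -0.5 and k-coefficient z = 2, not both zero, so it does not lie in the complex subalgebra spanned by 1 and i.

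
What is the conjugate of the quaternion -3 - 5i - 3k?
-3 + 5i + 3k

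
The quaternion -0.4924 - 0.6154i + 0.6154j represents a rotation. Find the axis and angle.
axis = (-√2/2, √2/2, 0), θ = 239°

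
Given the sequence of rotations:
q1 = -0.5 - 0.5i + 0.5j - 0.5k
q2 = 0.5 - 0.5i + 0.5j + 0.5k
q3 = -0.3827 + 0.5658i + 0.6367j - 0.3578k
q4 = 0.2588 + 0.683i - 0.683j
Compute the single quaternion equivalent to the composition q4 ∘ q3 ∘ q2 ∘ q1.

q2 · q1 = -0.5 - 0.5i - 0.5j - 0.5k
q3 · q2 · q1 = 0.6137 - 0.5888i + 0.3348j + 0.4057k
q4 · q3 · q2 · q1 = 0.7896 - 0.0103i - 0.6096j - 0.0685k
0.7896 - 0.0103i - 0.6096j - 0.0685k


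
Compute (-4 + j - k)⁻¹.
-0.2222 - 0.0556j + 0.0556k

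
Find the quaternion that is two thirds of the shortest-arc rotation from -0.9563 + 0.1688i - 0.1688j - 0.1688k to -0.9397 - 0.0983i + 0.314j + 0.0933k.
-0.9875 - 0.0083i + 0.1575j + 0.0049k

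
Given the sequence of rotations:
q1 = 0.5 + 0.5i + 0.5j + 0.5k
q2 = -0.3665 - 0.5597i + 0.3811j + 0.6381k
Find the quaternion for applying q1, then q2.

q2 · q1 = -0.413 - 0.5916i + 0.6062j - 0.3346k
-0.413 - 0.5916i + 0.6062j - 0.3346k


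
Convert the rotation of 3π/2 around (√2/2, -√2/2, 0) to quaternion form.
-0.7071 + 0.5i - 0.5j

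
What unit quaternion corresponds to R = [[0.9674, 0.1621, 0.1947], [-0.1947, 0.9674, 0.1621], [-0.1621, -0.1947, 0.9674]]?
0.9877 - 0.0903i + 0.0903j - 0.0903k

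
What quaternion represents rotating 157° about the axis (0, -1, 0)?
0.1994 - 0.9799j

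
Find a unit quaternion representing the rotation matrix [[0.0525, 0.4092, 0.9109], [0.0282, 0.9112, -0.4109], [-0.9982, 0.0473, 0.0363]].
0.7071 + 0.162i + 0.675j - 0.1347k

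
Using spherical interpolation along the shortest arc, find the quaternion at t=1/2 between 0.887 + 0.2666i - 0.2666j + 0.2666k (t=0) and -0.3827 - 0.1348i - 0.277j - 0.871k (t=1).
0.725 + 0.2292i + 0.0059j + 0.6495k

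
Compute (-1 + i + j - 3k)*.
-1 - i - j + 3k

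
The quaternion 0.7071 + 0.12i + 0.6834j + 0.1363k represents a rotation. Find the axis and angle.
axis = (0.1697, 0.9665, 0.1928), θ = π/2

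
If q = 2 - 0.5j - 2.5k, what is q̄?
2 + 0.5j + 2.5k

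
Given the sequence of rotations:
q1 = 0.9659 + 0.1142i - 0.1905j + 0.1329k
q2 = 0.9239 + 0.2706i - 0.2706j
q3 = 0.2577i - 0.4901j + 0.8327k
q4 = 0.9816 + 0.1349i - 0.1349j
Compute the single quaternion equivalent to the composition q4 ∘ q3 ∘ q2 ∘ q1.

q2 · q1 = 0.8099 + 0.3309i - 0.4733j + 0.1021k
q3 · q2 · q1 = -0.4023 + 0.5528i - 0.1477j + 0.7146k
q4 · q3 · q2 · q1 = -0.4894 + 0.392i - 0.1871j + 0.7561k
-0.4894 + 0.392i - 0.1871j + 0.7561k


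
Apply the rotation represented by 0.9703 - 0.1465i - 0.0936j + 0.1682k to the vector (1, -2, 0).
(1.524, -1.447, 0.764)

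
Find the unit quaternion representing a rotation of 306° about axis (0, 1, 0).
-0.891 + 0.454j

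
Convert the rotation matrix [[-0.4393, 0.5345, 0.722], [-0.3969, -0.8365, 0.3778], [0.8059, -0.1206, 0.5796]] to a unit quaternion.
-0.2756 + 0.4521i + 0.0761j + 0.8449k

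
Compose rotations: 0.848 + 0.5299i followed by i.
-0.5299 + 0.848i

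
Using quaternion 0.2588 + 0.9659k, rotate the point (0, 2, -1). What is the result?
(-1, -1.732, -1)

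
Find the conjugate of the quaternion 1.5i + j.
-1.5i - j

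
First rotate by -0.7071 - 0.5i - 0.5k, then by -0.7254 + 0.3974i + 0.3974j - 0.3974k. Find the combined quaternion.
0.5129 - 0.117i + 0.1164j + 0.8424k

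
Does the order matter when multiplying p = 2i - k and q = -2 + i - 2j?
Yes: pq = -2 - 6i - j - 2k ≠ -2 - 2i + j + 6k = qp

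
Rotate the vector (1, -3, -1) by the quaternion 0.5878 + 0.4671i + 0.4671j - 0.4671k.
(-2.942, 0.491, -1.451)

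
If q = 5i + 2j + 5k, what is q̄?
-5i - 2j - 5k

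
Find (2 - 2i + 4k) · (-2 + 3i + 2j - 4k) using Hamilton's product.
18 + 2i + 8j - 20k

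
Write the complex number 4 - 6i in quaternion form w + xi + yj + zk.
4 - 6i + 0j + 0k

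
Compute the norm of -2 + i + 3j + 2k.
√18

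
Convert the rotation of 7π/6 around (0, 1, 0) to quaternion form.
-0.2588 + 0.9659j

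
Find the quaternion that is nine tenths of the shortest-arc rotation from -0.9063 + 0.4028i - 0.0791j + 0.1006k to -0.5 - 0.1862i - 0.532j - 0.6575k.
-0.5904 - 0.1244i - 0.514j - 0.6097k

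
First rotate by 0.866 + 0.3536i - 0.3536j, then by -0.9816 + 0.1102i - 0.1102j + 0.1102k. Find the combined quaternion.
-0.928 - 0.2127i + 0.2906j + 0.0954k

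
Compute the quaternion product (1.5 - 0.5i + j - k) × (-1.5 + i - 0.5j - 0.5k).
-1.75 + 1.25i - 3.5j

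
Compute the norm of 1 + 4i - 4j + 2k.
√37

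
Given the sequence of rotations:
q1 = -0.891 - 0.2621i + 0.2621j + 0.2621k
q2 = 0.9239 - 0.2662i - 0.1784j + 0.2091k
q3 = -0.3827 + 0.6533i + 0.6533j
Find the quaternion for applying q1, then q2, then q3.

q2 · q1 = -0.901 - 0.1065i + 0.4161j - 0.0607k
q3 · q2 · q1 = 0.1426 - 0.5875i - 0.7082j + 0.3646k
0.1426 - 0.5875i - 0.7082j + 0.3646k


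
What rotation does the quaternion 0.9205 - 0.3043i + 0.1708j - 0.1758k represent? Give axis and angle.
axis = (-0.7788, 0.4371, -0.4499), θ = 46°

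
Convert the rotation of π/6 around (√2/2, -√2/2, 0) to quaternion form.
0.9659 + 0.183i - 0.183j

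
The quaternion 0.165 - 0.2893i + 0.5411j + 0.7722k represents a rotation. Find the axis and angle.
axis = (-0.2933, 0.5486, 0.7829), θ = 161°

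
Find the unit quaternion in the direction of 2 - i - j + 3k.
0.5164 - 0.2582i - 0.2582j + 0.7746k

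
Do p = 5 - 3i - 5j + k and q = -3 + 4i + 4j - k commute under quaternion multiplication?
No: pq = 18 + 30i + 36j ≠ 18 + 28i + 34j - 16k = qp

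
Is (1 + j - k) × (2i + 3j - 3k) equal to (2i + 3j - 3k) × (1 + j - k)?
No: pq = -6 + 2i + j - 5k ≠ -6 + 2i + 5j - k = qp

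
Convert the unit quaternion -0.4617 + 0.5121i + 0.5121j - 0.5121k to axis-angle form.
axis = (√3/3, √3/3, -√3/3), θ = 235°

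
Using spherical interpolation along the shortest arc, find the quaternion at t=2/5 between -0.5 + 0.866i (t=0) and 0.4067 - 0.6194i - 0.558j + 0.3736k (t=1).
-0.4943 + 0.8194i + 0.2413j - 0.1616k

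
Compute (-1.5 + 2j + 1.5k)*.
-1.5 - 2j - 1.5k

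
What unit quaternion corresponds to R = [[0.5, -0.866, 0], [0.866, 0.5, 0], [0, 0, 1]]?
0.866 + 0.5k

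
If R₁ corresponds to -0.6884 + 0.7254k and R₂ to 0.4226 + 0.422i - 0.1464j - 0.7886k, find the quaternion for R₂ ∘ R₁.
0.2811 - 0.3967i - 0.2053j + 0.8494k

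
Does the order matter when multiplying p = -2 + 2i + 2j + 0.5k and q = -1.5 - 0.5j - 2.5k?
Yes: pq = 5.25 - 7.75i + 3j + 3.25k ≠ 5.25 + 1.75i - 7j + 5.25k = qp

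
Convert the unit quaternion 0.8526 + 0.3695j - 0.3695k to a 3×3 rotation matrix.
[[0.4539, 0.6301, 0.6301], [-0.6301, 0.7269, -0.2731], [-0.6301, -0.2731, 0.7269]]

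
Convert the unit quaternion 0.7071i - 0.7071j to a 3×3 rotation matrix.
[[0, -1, 0], [-1, 0, 0], [0, 0, -1]]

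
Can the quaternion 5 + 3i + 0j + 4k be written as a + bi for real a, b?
No. The quaternion 5 + 3i + 4k has j-coefficient y = 0 and k-coefficient z = 4, not both zero, so it does not lie in the complex subalgebra spanned by 1 and i.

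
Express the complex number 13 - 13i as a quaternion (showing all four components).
13 - 13i + 0j + 0k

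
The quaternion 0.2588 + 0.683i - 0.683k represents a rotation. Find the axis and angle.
axis = (√2/2, 0, -√2/2), θ = 5π/6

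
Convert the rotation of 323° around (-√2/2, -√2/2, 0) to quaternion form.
-0.9483 - 0.2244i - 0.2244j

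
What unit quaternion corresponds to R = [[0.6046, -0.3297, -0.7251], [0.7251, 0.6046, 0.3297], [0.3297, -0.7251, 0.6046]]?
0.8387 - 0.3144i - 0.3144j + 0.3144k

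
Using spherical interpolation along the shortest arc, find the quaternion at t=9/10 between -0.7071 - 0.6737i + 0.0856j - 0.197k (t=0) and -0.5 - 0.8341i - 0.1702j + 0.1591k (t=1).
-0.5278 - 0.8276i - 0.1456j + 0.1238k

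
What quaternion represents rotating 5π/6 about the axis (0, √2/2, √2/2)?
0.2588 + 0.683j + 0.683k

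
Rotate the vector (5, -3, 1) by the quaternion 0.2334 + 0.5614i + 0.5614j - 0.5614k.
(-4.349, 1.731, -3.618)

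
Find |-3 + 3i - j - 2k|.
√23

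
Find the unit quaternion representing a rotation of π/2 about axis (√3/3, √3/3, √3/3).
0.7071 + 0.4082i + 0.4082j + 0.4082k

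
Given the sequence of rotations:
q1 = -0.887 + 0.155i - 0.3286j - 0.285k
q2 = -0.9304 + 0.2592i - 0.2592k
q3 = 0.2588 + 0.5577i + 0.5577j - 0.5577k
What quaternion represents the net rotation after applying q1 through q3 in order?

q2 · q1 = 0.7112 - 0.4593i + 0.3394j + 0.4099k
q3 · q2 · q1 = 0.4795 + 0.6957i + 0.512j + 0.1549k
0.4795 + 0.6957i + 0.512j + 0.1549k


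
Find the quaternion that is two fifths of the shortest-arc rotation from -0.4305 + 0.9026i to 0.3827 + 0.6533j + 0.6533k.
-0.5327 + 0.6834i - 0.353j - 0.353k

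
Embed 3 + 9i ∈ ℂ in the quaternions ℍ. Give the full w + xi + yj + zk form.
3 + 9i + 0j + 0k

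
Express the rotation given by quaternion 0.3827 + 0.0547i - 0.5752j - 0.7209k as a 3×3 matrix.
[[-0.7011, 0.4888, -0.5191], [-0.6147, -0.0454, 0.7875], [0.3614, 0.8712, 0.3323]]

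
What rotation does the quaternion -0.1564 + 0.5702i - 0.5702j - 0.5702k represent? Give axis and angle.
axis = (√3/3, -√3/3, -√3/3), θ = 198°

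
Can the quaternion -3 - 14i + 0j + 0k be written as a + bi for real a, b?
Yes. The quaternion -3 - 14i has j- and k-coefficients y = z = 0, so it lies in the complex subalgebra spanned by 1 and i.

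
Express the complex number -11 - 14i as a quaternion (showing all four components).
-11 - 14i + 0j + 0k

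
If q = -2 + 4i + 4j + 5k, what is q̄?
-2 - 4i - 4j - 5k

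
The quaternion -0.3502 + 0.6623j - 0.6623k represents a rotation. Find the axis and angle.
axis = (0, √2/2, -√2/2), θ = 221°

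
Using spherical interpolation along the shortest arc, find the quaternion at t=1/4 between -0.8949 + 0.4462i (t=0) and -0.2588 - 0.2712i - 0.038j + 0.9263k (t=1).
-0.8934 + 0.3017i - 0.0136j + 0.3327k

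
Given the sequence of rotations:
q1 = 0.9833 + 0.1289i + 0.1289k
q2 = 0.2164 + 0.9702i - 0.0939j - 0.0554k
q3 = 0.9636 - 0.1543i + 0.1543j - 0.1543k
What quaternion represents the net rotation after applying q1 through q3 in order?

q2 · q1 = 0.0949 + 0.9698i - 0.2245j - 0.0145k
q3 · q2 · q1 = 0.2735 + 0.883i - 0.3536j - 0.1436k
0.2735 + 0.883i - 0.3536j - 0.1436k


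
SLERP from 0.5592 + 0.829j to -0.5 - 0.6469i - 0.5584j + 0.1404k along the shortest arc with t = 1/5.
0.5717 + 0.1413i + 0.8076j - 0.0307k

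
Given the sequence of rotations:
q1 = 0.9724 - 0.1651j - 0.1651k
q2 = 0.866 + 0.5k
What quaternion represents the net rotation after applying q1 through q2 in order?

q2 · q1 = 0.9246 + 0.0825i - 0.143j + 0.3432k
0.9246 + 0.0825i - 0.143j + 0.3432k


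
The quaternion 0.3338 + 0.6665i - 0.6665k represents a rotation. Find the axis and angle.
axis = (√2/2, 0, -√2/2), θ = 141°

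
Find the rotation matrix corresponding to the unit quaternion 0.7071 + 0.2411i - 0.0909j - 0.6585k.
[[0.1162, 0.8874, -0.4461], [-0.9751, 0.0165, -0.2212], [-0.189, 0.4607, 0.8672]]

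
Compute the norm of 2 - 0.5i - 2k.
2.872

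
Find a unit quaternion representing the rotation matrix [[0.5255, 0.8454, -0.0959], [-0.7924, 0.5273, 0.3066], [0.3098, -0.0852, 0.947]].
0.866 - 0.1131i - 0.1171j - 0.4728k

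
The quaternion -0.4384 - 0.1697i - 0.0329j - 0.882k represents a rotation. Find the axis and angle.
axis = (-0.1888, -0.0366, -0.9813), θ = 232°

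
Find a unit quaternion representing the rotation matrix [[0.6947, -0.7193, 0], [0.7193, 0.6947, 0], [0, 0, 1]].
0.9205 + 0.3907k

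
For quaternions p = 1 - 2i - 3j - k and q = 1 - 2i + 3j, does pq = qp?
No: pq = 6 - i + 2j - 13k ≠ 6 - 7i - 2j + 11k = qp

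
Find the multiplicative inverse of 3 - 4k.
0.12 + 0.16k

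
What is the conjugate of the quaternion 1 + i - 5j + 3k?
1 - i + 5j - 3k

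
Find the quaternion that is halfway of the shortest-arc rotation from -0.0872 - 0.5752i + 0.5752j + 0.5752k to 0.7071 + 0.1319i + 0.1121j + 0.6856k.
0.3813 - 0.2727i + 0.4228j + 0.7756k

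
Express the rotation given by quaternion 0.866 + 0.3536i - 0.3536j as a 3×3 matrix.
[[0.7499, -0.2501, -0.6124], [-0.2501, 0.7499, -0.6124], [0.6124, 0.6124, 0.4999]]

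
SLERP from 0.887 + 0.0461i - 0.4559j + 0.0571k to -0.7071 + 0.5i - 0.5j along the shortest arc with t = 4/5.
0.8447 - 0.4267i + 0.3228j + 0.0145k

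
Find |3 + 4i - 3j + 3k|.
√43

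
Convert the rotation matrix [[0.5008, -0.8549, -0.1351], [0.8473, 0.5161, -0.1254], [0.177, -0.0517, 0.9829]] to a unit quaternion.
0.866 + 0.0213i - 0.0901j + 0.4914k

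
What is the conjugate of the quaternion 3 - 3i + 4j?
3 + 3i - 4j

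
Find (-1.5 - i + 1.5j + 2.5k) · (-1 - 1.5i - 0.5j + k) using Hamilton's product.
-1.75 + 6i - 3.5j - 1.25k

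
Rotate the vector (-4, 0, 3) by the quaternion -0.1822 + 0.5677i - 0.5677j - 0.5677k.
(-0.157, 4.305, 2.538)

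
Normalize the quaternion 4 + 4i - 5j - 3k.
0.4924 + 0.4924i - 0.6155j - 0.3693k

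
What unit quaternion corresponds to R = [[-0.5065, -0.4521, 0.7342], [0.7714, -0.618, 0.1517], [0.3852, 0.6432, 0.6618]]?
0.3665 + 0.3353i + 0.2381j + 0.8346k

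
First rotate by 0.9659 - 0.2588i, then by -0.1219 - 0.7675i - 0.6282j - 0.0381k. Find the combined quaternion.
-0.3164 - 0.7098i - 0.5969j - 0.1994k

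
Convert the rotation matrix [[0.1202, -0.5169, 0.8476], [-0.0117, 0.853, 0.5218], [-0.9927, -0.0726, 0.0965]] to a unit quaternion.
0.7193 - 0.2066i + 0.6396j + 0.1756k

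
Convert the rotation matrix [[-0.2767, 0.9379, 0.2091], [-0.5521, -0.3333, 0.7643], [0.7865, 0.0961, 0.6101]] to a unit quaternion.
0.5 - 0.3341i - 0.2887j - 0.745k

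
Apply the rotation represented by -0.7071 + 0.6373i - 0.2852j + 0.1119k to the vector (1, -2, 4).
(3.407, 2.503, 1.77)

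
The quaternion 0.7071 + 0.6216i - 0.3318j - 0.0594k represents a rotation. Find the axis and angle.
axis = (0.8791, -0.4692, -0.084), θ = π/2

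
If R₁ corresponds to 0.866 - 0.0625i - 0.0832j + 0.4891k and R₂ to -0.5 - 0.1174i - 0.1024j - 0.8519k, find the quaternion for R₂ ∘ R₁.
-0.0322 - 0.1914i + 0.0636j - 0.9789k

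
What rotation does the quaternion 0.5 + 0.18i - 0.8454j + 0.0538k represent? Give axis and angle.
axis = (0.2078, -0.9762, 0.0621), θ = 2π/3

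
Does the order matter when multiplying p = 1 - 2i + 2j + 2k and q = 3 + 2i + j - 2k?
Yes: pq = 9 - 10i + 7j - 2k ≠ 9 + 2i + 7j + 10k = qp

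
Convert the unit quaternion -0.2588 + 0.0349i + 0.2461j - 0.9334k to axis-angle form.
axis = (0.0361, 0.2548, -0.9663), θ = 7π/6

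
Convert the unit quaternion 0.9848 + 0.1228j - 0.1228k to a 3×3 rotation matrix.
[[0.9397, 0.2419, 0.2419], [-0.2419, 0.9698, -0.0302], [-0.2419, -0.0302, 0.9698]]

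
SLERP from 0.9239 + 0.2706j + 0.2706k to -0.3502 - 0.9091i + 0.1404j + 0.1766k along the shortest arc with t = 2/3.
0.6877 + 0.7256i + 0.0075j - 0.0214k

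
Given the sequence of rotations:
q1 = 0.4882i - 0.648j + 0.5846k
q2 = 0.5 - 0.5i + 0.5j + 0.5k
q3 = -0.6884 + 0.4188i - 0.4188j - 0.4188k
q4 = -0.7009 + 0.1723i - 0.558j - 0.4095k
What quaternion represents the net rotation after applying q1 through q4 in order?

q2 · q1 = 0.2758 + 0.8604i + 0.2124j + 0.3722k
q3 · q2 · q1 = -0.3054 - 0.5437i - 0.7779j + 0.0776k
q4 · q3 · q2 · q1 = -0.0946 - 0.0334i + 0.9249j - 0.3667k
-0.0946 - 0.0334i + 0.9249j - 0.3667k


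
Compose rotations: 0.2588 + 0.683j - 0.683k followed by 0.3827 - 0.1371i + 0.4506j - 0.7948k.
-0.7516 + 0.1996i + 0.2844j - 0.5607k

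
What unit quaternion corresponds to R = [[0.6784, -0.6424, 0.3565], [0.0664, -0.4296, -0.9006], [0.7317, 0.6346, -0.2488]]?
0.5 + 0.7676i - 0.1876j + 0.3544k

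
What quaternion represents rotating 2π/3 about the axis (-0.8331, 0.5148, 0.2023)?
0.5 - 0.7215i + 0.4458j + 0.1752k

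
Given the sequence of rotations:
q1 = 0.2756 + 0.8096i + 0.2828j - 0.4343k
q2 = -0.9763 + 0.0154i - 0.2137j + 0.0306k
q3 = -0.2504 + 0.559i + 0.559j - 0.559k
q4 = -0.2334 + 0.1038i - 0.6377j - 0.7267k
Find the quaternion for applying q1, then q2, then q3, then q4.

q2 · q1 = -0.2078 - 0.702i - 0.3035j + 0.6098k
q3 · q2 · q1 = 0.955 + 0.2308i + 0.0114j + 0.1862k
q4 · q3 · q2 · q1 = -0.1043 - 0.0652i - 0.7987j - 0.5891k
-0.1043 - 0.0652i - 0.7987j - 0.5891k


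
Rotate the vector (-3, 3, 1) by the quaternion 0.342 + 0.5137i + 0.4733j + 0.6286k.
(1.853, -3.459, 1.897)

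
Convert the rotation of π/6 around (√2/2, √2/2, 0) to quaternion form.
0.9659 + 0.183i + 0.183j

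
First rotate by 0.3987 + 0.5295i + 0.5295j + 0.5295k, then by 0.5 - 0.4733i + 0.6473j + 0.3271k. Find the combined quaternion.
-0.066 + 0.2456i + 0.9466j - 0.1982k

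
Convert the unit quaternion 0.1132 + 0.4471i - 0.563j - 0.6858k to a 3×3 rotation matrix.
[[-0.5746, -0.3482, -0.7407], [-0.6587, -0.3404, 0.671], [-0.4858, 0.8734, -0.0337]]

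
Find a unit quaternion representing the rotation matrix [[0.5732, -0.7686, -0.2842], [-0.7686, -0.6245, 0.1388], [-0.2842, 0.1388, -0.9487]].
0.8869i - 0.4333j - 0.1602k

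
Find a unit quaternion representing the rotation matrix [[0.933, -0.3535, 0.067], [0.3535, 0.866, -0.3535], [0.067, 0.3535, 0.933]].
0.9659 + 0.183i + 0.183k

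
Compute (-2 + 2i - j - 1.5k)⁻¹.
-0.1778 - 0.1778i + 0.0889j + 0.1333k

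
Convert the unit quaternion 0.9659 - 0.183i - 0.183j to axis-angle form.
axis = (-√2/2, -√2/2, 0), θ = π/6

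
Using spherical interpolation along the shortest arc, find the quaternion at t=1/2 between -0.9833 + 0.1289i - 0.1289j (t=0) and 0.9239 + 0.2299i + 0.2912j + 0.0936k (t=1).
-0.9742 - 0.0516i - 0.2146j - 0.0478k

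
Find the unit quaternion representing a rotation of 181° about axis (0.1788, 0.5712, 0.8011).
-0.0087 + 0.1788i + 0.5712j + 0.8011k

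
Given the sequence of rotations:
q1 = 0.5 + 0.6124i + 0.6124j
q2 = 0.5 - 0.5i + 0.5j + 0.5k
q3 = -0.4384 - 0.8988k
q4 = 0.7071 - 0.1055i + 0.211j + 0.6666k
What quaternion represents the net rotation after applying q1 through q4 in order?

q2 · q1 = 0.25 - 0.25i + 0.8624j - 0.3624k
q3 · q2 · q1 = -0.4353 + 0.8847i - 0.1534j - 0.0658k
q4 · q3 · q2 · q1 = -0.1382 + 0.7599i + 0.3825j - 0.5072k
-0.1382 + 0.7599i + 0.3825j - 0.5072k


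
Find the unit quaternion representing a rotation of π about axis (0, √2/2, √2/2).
0.7071j + 0.7071k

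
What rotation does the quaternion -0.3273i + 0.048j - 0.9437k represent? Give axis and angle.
axis = (-0.3273, 0.048, -0.9437), θ = π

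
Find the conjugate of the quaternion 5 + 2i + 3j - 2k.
5 - 2i - 3j + 2k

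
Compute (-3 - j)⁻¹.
-0.3 + 0.1j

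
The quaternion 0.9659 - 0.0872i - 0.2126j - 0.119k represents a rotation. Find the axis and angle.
axis = (-0.337, -0.8216, -0.4599), θ = π/6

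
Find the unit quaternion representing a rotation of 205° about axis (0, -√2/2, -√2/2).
-0.2164 - 0.6903j - 0.6903k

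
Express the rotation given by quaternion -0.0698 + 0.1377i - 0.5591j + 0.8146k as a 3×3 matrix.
[[-0.9523, -0.0403, 0.3024], [-0.2677, -0.3651, -0.8917], [0.1463, -0.9301, 0.3369]]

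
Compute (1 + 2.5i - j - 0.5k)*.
1 - 2.5i + j + 0.5k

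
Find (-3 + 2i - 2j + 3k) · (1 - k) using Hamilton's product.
4i + 6k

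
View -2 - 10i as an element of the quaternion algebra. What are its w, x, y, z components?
-2 - 10i + 0j + 0k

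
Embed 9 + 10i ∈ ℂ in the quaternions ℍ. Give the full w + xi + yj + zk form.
9 + 10i + 0j + 0k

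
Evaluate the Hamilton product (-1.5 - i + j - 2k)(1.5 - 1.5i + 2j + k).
-3.75 + 5.75i + 2.5j - 5k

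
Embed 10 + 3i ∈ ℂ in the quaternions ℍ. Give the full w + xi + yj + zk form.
10 + 3i + 0j + 0k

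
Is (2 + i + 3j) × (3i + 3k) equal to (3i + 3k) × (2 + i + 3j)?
No: pq = -3 + 15i - 3j - 3k ≠ -3 - 3i + 3j + 15k = qp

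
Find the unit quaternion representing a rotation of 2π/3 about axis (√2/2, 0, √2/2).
0.5 + 0.6124i + 0.6124k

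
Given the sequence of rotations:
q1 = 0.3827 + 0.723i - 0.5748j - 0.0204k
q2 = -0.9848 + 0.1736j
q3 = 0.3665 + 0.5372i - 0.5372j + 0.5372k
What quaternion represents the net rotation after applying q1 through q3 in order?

q2 · q1 = -0.2771 - 0.7156i + 0.6325j - 0.1054k
q3 · q2 · q1 = 0.6793 - 0.6943i + 0.0529j - 0.2321k
0.6793 - 0.6943i + 0.0529j - 0.2321k


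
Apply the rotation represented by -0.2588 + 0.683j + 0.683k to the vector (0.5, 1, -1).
(0.274, -1.043, 1.043)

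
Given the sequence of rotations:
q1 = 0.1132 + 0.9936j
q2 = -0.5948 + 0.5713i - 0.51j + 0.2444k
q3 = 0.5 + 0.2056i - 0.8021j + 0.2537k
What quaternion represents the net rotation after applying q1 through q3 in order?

q2 · q1 = 0.4394 - 0.1782i - 0.6487j + 0.5953k
q3 · q2 · q1 = -0.415 - 0.3117i - 0.8444j + 0.1328k
-0.415 - 0.3117i - 0.8444j + 0.1328k


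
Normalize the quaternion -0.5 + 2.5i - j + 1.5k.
-0.1601 + 0.8006i - 0.3203j + 0.4804k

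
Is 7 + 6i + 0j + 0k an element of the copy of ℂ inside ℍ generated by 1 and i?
Yes. The quaternion 7 + 6i has j- and k-coefficients y = z = 0, so it lies in the complex subalgebra spanned by 1 and i.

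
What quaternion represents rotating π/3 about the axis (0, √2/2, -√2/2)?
0.866 + 0.3536j - 0.3536k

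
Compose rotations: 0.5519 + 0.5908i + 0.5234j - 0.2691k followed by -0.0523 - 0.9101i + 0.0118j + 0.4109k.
0.6132 - 0.7514i - 0.023j - 0.2425k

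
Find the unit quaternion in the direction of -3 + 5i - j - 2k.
-0.4804 + 0.8006i - 0.1601j - 0.3203k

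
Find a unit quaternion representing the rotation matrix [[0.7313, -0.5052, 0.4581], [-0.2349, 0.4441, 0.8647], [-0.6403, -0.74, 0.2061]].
0.7716 - 0.5199i + 0.3559j + 0.0876k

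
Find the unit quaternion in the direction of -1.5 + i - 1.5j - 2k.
-0.4867 + 0.3244i - 0.4867j - 0.6489k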